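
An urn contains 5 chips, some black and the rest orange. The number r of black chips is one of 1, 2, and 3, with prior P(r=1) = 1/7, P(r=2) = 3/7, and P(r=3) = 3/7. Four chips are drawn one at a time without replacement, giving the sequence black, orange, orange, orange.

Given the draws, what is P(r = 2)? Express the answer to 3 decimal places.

0.600

For each hypothesis, P(data | H) works out to: P(data | r = 1) = (1/5)(4/4)(3/3)(2/2) = 1/5; P(data | r = 2) = (2/5)(3/4)(2/3)(1/2) = 1/10; P(data | r = 3) = (3/5)(2/4)(1/3)(0/2) = 0.
Weighting by the prior gives 1/7 · 1/5 = 1/35, 3/7 · 1/10 = 3/70, 3/7 · 0 = 0; these sum to 1/14.
Hence P(r = 2 | data) = (3/70) / (1/14) = 3/5.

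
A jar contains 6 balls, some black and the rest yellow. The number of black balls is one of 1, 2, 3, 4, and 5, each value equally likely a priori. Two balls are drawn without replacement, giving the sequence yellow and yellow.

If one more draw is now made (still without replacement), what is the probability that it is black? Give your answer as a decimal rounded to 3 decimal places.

The likelihood of the observed sequence under each hypothesis: P(data | r = 1) = (5/6)(4/5) = 2/3; P(data | r = 2) = (4/6)(3/5) = 2/5; P(data | r = 3) = (3/6)(2/5) = 1/5; P(data | r = 4) = (2/6)(1/5) = 1/15; P(data | r = 5) = (1/6)(0/5) = 0.
The prior-weighted likelihoods are 1/5 · 2/3 = 2/15, 1/5 · 2/5 = 2/25, 1/5 · 1/5 = 1/25, 1/5 · 1/15 = 1/75, 1/5 · 0 = 0; summing to 4/15.
The posterior is then P(r = 1 | data) = 1/2, P(r = 2 | data) = 3/10, P(r = 3 | data) = 3/20, P(r = 4 | data) = 1/20, P(r = 5 | data) = 0.
The predictive probability is P(black next | data) = (1/4)(1/2) + (1/2)(3/10) + (3/4)(3/20) + (1)(1/20) = 7/16.

0.438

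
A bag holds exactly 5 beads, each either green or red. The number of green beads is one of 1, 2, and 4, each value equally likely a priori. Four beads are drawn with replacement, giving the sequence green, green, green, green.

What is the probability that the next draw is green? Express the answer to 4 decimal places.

0.7744

For each hypothesis, P(data | H) works out to: P(data | r = 1) = (1/5)(1/5)(1/5)(1/5) = 0.0016; P(data | r = 2) = (2/5)(2/5)(2/5)(2/5) = 0.0256; P(data | r = 4) = (4/5)(4/5)(4/5)(4/5) = 0.4096.
Multiplying each by its prior: 1/3 · 0.0016 = 0.00053333, 1/3 · 0.0256 = 0.0085333, 1/3 · 0.4096 = 0.13653; these sum to 0.1456.
Dividing through by the total gives posterior P(r = 1 | data) = 0.003663, P(r = 2 | data) = 0.058608, P(r = 4 | data) = 0.93773.
Averaging over the posterior, P(green next | data) = (1/5)(0.003663) + (2/5)(0.058608) + (4/5)(0.93773) = 0.77436.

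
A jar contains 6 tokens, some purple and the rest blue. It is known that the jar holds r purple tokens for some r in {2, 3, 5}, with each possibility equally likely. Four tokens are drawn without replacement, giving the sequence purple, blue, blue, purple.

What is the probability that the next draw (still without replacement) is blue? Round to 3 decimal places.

For each hypothesis, P(data | H) works out to: P(data | r = 2) = (2/6)(4/5)(3/4)(1/3) = 1/15; P(data | r = 3) = (3/6)(3/5)(2/4)(2/3) = 1/10; P(data | r = 5) = (5/6)(1/5)(0/4) = 0.
Multiplying each by its prior: 1/3 · 1/15 = 1/45, 1/3 · 1/10 = 1/30, 1/3 · 0 = 0; these sum to 1/18.
Normalising, the posterior is P(r = 2 | data) = 2/5, P(r = 3 | data) = 3/5, P(r = 5 | data) = 0.
So P(blue next | data) = Σ P(blue next | H) P(H | data) = (1)(2/5) + (1/2)(3/5) = 7/10.

0.700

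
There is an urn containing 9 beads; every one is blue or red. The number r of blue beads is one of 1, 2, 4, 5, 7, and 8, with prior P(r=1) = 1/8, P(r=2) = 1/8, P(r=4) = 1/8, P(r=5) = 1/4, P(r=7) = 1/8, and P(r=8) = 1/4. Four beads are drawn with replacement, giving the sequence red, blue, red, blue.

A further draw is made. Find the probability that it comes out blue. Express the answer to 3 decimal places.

The likelihood of the observed sequence under each hypothesis: P(data | r = 1) = (8/9)(1/9)(8/9)(1/9) = 0.0097546; P(data | r = 2) = (7/9)(2/9)(7/9)(2/9) = 0.029873; P(data | r = 4) = (5/9)(4/9)(5/9)(4/9) = 0.060966; P(data | r = 5) = (4/9)(5/9)(4/9)(5/9) = 0.060966; P(data | r = 7) = (2/9)(7/9)(2/9)(7/9) = 0.029873; P(data | r = 8) = (1/9)(8/9)(1/9)(8/9) = 0.0097546.
Weighting by the prior gives 1/8 · 0.0097546 = 0.0012193, 1/8 · 0.029873 = 0.0037342, 1/8 · 0.060966 = 0.0076208, 1/4 · 0.060966 = 0.015242, 1/8 · 0.029873 = 0.0037342, 1/4 · 0.0097546 = 0.0024387; summing to 0.033989.
Dividing through by the total gives posterior P(r = 1 | data) = 0.035874, P(r = 2 | data) = 0.10987, P(r = 4 | data) = 0.22422, P(r = 5 | data) = 0.44843, P(r = 7 | data) = 0.10987, P(r = 8 | data) = 0.071749.
The predictive probability is P(blue next | data) = (1/9)(0.035874) + (2/9)(0.10987) + (4/9)(0.22422) + (5/9)(0.44843) + (7/9)(0.10987) + (8/9)(0.071749) = 0.52641.

0.526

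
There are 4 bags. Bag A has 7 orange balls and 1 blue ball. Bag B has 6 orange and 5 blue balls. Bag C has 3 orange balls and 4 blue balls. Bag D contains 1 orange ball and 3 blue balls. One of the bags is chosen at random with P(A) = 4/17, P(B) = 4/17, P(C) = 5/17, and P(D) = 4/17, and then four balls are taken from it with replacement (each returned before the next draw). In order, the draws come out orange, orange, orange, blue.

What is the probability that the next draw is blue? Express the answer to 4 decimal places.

The likelihood of the observed sequence under each hypothesis: P(data | bag A) = (7/8)(7/8)(7/8)(1/8) = 0.08374; P(data | bag B) = (6/11)(6/11)(6/11)(5/11) = 0.073765; P(data | bag C) = (3/7)(3/7)(3/7)(4/7) = 0.044981; P(data | bag D) = (1/4)(1/4)(1/4)(3/4) = 0.011719.
Weighting by the prior gives 4/17 · 0.08374 = 0.019704, 4/17 · 0.073765 = 0.017357, 5/17 · 0.044981 = 0.01323, 4/17 · 0.011719 = 0.0027574; summing to 0.053047.
Normalising, the posterior is P(bag A | data) = 0.37143, P(bag B | data) = 0.32719, P(bag C | data) = 0.2494, P(bag D | data) = 0.051979.
So P(blue next | data) = Σ P(blue next | H) P(H | data) = (1/8)(0.37143) + (5/11)(0.32719) + (4/7)(0.2494) + (3/4)(0.051979) = 0.37665.

0.3766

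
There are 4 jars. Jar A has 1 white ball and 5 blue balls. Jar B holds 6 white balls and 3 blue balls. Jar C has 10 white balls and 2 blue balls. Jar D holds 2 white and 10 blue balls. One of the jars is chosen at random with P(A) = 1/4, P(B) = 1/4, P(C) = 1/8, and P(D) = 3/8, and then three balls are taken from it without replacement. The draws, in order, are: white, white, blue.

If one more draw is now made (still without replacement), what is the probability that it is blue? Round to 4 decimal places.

0.3333

Compute the likelihood of the observed sequence for each case: P(data | jar A) = (1/6)(0/5) = 0; P(data | jar B) = (6/9)(5/8)(3/7) = 0.17857; P(data | jar C) = (10/12)(9/11)(2/10) = 0.13636; P(data | jar D) = (2/12)(1/11)(10/10) = 0.015152.
Multiplying each by its prior: 1/4 · 0 = 0, 1/4 · 0.17857 = 0.044643, 1/8 · 0.13636 = 0.017045, 3/8 · 0.015152 = 0.0056818; with total 0.06737.
The posterior is then P(jar A | data) = 0, P(jar B | data) = 0.66265, P(jar C | data) = 0.25301, P(jar D | data) = 0.084337.
So P(blue next | data) = Σ P(blue next | H) P(H | data) = (1/3)(0.66265) + (1/9)(0.25301) + (1)(0.084337) = 0.33333.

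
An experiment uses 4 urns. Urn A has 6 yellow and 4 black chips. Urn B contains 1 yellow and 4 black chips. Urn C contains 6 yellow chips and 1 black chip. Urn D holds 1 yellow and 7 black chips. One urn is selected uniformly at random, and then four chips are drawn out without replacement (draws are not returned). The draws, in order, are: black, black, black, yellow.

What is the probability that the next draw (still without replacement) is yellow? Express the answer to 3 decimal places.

0.067

Compute the likelihood of the observed sequence for each case: P(data | urn A) = (4/10)(3/9)(2/8)(6/7) = 0.028571; P(data | urn B) = (4/5)(3/4)(2/3)(1/2) = 0.2; P(data | urn C) = (1/7)(0/6) = 0; P(data | urn D) = (7/8)(6/7)(5/6)(1/5) = 0.125.
The prior-weighted likelihoods are 1/4 · 0.028571 = 0.0071429, 1/4 · 0.2 = 0.05, 1/4 · 0 = 0, 1/4 · 0.125 = 0.03125; summing to 0.088393.
Dividing through by the total gives posterior P(urn A | data) = 0.080808, P(urn B | data) = 0.56566, P(urn C | data) = 0, P(urn D | data) = 0.35354.
The predictive probability is P(yellow next | data) = (5/6)(0.080808) + (0)(0.56566) + (0)(0.35354) = 0.06734.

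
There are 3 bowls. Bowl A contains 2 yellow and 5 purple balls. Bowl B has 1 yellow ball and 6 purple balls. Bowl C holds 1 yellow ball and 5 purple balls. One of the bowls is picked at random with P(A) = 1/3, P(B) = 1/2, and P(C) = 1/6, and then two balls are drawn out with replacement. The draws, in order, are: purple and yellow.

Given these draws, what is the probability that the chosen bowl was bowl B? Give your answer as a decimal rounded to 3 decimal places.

0.402

Compute the likelihood of the observed sequence for each case: P(data | bowl A) = (5/7)(2/7) = 0.20408; P(data | bowl B) = (6/7)(1/7) = 0.12245; P(data | bowl C) = (5/6)(1/6) = 0.13889.
Multiplying each by its prior: 1/3 · 0.20408 = 0.068027, 1/2 · 0.12245 = 0.061224, 1/6 · 0.13889 = 0.023148; summing to 0.1524.
Hence P(bowl B | data) = (0.061224) / (0.1524) = 0.40174.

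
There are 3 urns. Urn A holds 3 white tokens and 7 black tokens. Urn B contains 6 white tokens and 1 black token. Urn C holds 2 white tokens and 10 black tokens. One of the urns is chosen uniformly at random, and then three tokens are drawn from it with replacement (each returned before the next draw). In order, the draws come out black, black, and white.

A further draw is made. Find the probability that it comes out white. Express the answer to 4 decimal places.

0.2797

Under each hypothesis, the probability of the observed sequence is: P(data | urn A) = (7/10)(7/10)(3/10) = 0.147; P(data | urn B) = (1/7)(1/7)(6/7) = 0.017493; P(data | urn C) = (10/12)(10/12)(2/12) = 0.11574.
Multiplying each by its prior: 1/3 · 0.147 = 0.049, 1/3 · 0.017493 = 0.0058309, 1/3 · 0.11574 = 0.03858; summing to 0.093411.
Normalising, the posterior is P(urn A | data) = 0.52456, P(urn B | data) = 0.062422, P(urn C | data) = 0.41302.
So P(white next | data) = Σ P(white next | H) P(H | data) = (3/10)(0.52456) + (6/7)(0.062422) + (1/6)(0.41302) = 0.27971.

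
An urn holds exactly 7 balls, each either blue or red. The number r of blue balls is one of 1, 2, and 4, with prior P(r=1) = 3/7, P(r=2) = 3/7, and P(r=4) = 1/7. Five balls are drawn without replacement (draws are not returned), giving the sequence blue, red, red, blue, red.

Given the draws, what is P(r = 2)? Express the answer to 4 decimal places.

For each hypothesis, P(data | H) works out to: P(data | r = 1) = (1/7)(6/6)(5/5)(0/4) = 0; P(data | r = 2) = (2/7)(5/6)(4/5)(1/4)(3/3) = 1/21; P(data | r = 4) = (4/7)(3/6)(2/5)(3/4)(1/3) = 1/35.
Weighting by the prior gives 3/7 · 0 = 0, 3/7 · 1/21 = 1/49, 1/7 · 1/35 = 1/245; with total 6/245.
Hence P(r = 2 | data) = (1/49) / (6/245) = 5/6.

0.8333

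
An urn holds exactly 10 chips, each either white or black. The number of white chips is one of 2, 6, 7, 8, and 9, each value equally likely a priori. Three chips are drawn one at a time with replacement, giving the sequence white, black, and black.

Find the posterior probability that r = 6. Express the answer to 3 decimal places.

Under each hypothesis, the probability of the observed sequence is: P(data | r = 2) = (2/10)(8/10)(8/10) = 0.128; P(data | r = 6) = (6/10)(4/10)(4/10) = 0.096; P(data | r = 7) = (7/10)(3/10)(3/10) = 0.063; P(data | r = 8) = (8/10)(2/10)(2/10) = 0.032; P(data | r = 9) = (9/10)(1/10)(1/10) = 0.009.
Weighting by the prior gives 1/5 · 0.128 = 0.0256, 1/5 · 0.096 = 0.0192, 1/5 · 0.063 = 0.0126, 1/5 · 0.032 = 0.0064, 1/5 · 0.009 = 0.0018; with total 0.0656.
Hence P(r = 6 | data) = (0.0192) / (0.0656) = 0.29268.

0.293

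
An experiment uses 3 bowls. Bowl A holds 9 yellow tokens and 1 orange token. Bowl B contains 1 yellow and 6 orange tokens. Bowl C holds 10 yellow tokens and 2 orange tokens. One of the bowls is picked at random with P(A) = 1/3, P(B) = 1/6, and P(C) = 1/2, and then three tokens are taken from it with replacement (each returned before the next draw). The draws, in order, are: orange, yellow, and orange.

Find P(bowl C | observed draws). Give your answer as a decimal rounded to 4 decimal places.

Under each hypothesis, the probability of the observed sequence is: P(data | bowl A) = (1/10)(9/10)(1/10) = 0.009; P(data | bowl B) = (6/7)(1/7)(6/7) = 0.10496; P(data | bowl C) = (2/12)(10/12)(2/12) = 0.023148.
The prior-weighted likelihoods are 1/3 · 0.009 = 0.003, 1/6 · 0.10496 = 0.017493, 1/2 · 0.023148 = 0.011574; these sum to 0.032067.
By Bayes' rule, P(bowl C | data) = (0.011574) / (0.032067) = 0.36094.

0.3609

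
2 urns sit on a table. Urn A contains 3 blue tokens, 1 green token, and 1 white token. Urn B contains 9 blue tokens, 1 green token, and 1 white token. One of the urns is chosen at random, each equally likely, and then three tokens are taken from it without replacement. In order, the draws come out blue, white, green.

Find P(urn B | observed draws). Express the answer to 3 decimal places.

0.154

Compute the likelihood of the observed sequence for each case: P(data | urn A) = (3/5)(1/4)(1/3) = 1/20; P(data | urn B) = (9/11)(1/10)(1/9) = 1/110.
Weighting by the prior gives 1/2 · 1/20 = 1/40, 1/2 · 1/110 = 1/220; summing to 13/440.
Hence P(urn B | data) = (1/220) / (13/440) = 2/13.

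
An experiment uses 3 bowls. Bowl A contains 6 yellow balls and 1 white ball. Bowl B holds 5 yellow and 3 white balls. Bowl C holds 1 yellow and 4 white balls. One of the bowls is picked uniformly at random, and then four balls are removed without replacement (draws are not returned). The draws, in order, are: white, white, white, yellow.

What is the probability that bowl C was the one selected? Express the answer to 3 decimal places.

Compute the likelihood of the observed sequence for each case: P(data | bowl A) = (1/7)(0/6) = 0; P(data | bowl B) = (3/8)(2/7)(1/6)(5/5) = 1/56; P(data | bowl C) = (4/5)(3/4)(2/3)(1/2) = 1/5.
Multiplying each by its prior: 1/3 · 0 = 0, 1/3 · 1/56 = 1/168, 1/3 · 1/5 = 1/15; these sum to 61/840.
By Bayes' rule, P(bowl C | data) = (1/15) / (61/840) = 56/61.

0.918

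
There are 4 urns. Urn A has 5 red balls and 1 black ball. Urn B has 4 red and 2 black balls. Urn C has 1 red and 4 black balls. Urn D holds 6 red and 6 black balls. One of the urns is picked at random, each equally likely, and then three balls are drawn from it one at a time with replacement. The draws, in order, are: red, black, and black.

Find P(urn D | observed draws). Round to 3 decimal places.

0.357

The likelihood of the observed sequence under each hypothesis: P(data | urn A) = (5/6)(1/6)(1/6) = 0.023148; P(data | urn B) = (4/6)(2/6)(2/6) = 0.074074; P(data | urn C) = (1/5)(4/5)(4/5) = 0.128; P(data | urn D) = (6/12)(6/12)(6/12) = 0.125.
Weighting by the prior gives 1/4 · 0.023148 = 0.005787, 1/4 · 0.074074 = 0.018519, 1/4 · 0.128 = 0.032, 1/4 · 0.125 = 0.03125; these sum to 0.087556.
Therefore the posterior P(urn D | data) = (0.03125) / (0.087556) = 0.35692.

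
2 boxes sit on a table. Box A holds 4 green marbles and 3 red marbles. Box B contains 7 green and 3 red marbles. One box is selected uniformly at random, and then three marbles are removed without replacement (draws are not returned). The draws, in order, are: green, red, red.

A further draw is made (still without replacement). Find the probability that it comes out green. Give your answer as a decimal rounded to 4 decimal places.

0.7862

Under each hypothesis, the probability of the observed sequence is: P(data | box A) = (4/7)(3/6)(2/5) = 4/35; P(data | box B) = (7/10)(3/9)(2/8) = 7/120.
Weighting by the prior gives 1/2 · 4/35 = 2/35, 1/2 · 7/120 = 7/240; summing to 29/336.
Normalising, the posterior is P(box A | data) = 96/145, P(box B | data) = 49/145.
So P(green next | data) = Σ P(green next | H) P(H | data) = (3/4)(96/145) + (6/7)(49/145) = 114/145.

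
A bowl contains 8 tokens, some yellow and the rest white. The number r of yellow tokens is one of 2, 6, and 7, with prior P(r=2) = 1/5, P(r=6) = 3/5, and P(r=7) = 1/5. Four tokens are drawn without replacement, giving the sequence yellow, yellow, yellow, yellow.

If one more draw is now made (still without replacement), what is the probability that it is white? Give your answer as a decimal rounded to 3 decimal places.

0.391

For each hypothesis, P(data | H) works out to: P(data | r = 2) = (2/8)(1/7)(0/6) = 0; P(data | r = 6) = (6/8)(5/7)(4/6)(3/5) = 3/14; P(data | r = 7) = (7/8)(6/7)(5/6)(4/5) = 1/2.
Multiplying each by its prior: 1/5 · 0 = 0, 3/5 · 3/14 = 9/70, 1/5 · 1/2 = 1/10; summing to 8/35.
Dividing through by the total gives posterior P(r = 2 | data) = 0, P(r = 6 | data) = 9/16, P(r = 7 | data) = 7/16.
The predictive probability is P(white next | data) = (1/2)(9/16) + (1/4)(7/16) = 25/64.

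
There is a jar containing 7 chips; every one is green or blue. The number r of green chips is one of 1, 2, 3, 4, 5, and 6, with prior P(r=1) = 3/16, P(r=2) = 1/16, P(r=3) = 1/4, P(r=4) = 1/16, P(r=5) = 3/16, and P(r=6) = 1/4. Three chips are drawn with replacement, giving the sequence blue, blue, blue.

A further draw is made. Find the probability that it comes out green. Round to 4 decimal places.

Compute the likelihood of the observed sequence for each case: P(data | r = 1) = (6/7)(6/7)(6/7) = 0.62974; P(data | r = 2) = (5/7)(5/7)(5/7) = 0.36443; P(data | r = 3) = (4/7)(4/7)(4/7) = 0.18659; P(data | r = 4) = (3/7)(3/7)(3/7) = 0.078717; P(data | r = 5) = (2/7)(2/7)(2/7) = 0.023324; P(data | r = 6) = (1/7)(1/7)(1/7) = 0.0029155.
Weighting by the prior gives 3/16 · 0.62974 = 0.11808, 1/16 · 0.36443 = 0.022777, 1/4 · 0.18659 = 0.046647, 1/16 · 0.078717 = 0.0049198, 3/16 · 0.023324 = 0.0043732, 1/4 · 0.0029155 = 0.00072886; with total 0.19752.
The posterior is then P(r = 1 | data) = 0.59779, P(r = 2 | data) = 0.11531, P(r = 3 | data) = 0.23616, P(r = 4 | data) = 0.024908, P(r = 5 | data) = 0.02214, P(r = 6 | data) = 0.00369.
Averaging over the posterior, P(green next | data) = (1/7)(0.59779) + (2/7)(0.11531) + (3/7)(0.23616) + (4/7)(0.024908) + (5/7)(0.02214) + (6/7)(0.00369) = 0.25277.

0.2528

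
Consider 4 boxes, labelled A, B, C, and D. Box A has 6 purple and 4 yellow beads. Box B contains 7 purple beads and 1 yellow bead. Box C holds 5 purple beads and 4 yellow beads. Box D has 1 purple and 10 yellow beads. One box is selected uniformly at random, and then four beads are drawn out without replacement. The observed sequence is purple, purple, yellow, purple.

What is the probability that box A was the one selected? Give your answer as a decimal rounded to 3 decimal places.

Compute the likelihood of the observed sequence for each case: P(data | box A) = (6/10)(5/9)(4/8)(4/7) = 0.095238; P(data | box B) = (7/8)(6/7)(1/6)(5/5) = 0.125; P(data | box C) = (5/9)(4/8)(4/7)(3/6) = 0.079365; P(data | box D) = (1/11)(0/10) = 0.
Weighting by the prior gives 1/4 · 0.095238 = 0.02381, 1/4 · 0.125 = 0.03125, 1/4 · 0.079365 = 0.019841, 1/4 · 0 = 0; with total 0.074901.
Hence P(box A | data) = (0.02381) / (0.074901) = 0.31788.

0.318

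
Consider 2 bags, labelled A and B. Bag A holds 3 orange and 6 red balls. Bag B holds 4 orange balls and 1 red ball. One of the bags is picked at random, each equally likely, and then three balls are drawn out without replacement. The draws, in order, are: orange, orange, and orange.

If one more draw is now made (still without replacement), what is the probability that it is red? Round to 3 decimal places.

For each hypothesis, P(data | H) works out to: P(data | bag A) = (3/9)(2/8)(1/7) = 1/84; P(data | bag B) = (4/5)(3/4)(2/3) = 2/5.
Weighting by the prior gives 1/2 · 1/84 = 1/168, 1/2 · 2/5 = 1/5; with total 173/840.
The posterior is then P(bag A | data) = 5/173, P(bag B | data) = 168/173.
Averaging over the posterior, P(red next | data) = (1)(5/173) + (1/2)(168/173) = 89/173.

0.514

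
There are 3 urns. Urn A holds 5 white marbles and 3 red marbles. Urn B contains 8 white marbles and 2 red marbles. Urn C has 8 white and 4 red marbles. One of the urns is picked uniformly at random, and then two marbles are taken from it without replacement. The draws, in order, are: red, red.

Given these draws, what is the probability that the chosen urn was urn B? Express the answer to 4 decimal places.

For each hypothesis, P(data | H) works out to: P(data | urn A) = (3/8)(2/7) = 0.10714; P(data | urn B) = (2/10)(1/9) = 0.022222; P(data | urn C) = (4/12)(3/11) = 0.090909.
The prior-weighted likelihoods are 1/3 · 0.10714 = 0.035714, 1/3 · 0.022222 = 0.0074074, 1/3 · 0.090909 = 0.030303; with total 0.073425.
So P(urn B | data) = (0.0074074) / (0.073425) = 0.10088.

0.1009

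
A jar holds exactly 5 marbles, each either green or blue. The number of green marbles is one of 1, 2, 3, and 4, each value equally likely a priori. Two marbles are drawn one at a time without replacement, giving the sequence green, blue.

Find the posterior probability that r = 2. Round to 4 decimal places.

For each hypothesis, P(data | H) works out to: P(data | r = 1) = (1/5)(4/4) = 1/5; P(data | r = 2) = (2/5)(3/4) = 3/10; P(data | r = 3) = (3/5)(2/4) = 3/10; P(data | r = 4) = (4/5)(1/4) = 1/5.
Multiplying each by its prior: 1/4 · 1/5 = 1/20, 1/4 · 3/10 = 3/40, 1/4 · 3/10 = 3/40, 1/4 · 1/5 = 1/20; with total 1/4.
Therefore the posterior P(r = 2 | data) = (3/40) / (1/4) = 3/10.

0.3000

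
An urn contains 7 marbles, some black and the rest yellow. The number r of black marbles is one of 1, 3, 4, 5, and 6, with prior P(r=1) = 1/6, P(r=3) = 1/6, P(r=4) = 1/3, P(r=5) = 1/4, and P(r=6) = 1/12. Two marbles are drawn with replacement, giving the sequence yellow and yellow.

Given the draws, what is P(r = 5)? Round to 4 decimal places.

For each hypothesis, P(data | H) works out to: P(data | r = 1) = (6/7)(6/7) = 36/49; P(data | r = 3) = (4/7)(4/7) = 16/49; P(data | r = 4) = (3/7)(3/7) = 9/49; P(data | r = 5) = (2/7)(2/7) = 4/49; P(data | r = 6) = (1/7)(1/7) = 1/49.
Multiplying each by its prior: 1/6 · 36/49 = 6/49, 1/6 · 16/49 = 8/147, 1/3 · 9/49 = 3/49, 1/4 · 4/49 = 1/49, 1/12 · 1/49 = 1/588; summing to 51/196.
By Bayes' rule, P(r = 5 | data) = (1/49) / (51/196) = 4/51.

0.0784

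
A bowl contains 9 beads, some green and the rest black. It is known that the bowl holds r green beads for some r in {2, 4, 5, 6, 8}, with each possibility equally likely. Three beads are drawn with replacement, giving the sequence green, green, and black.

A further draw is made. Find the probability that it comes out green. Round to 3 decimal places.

Compute the likelihood of the observed sequence for each case: P(data | r = 2) = (2/9)(2/9)(7/9) = 0.038409; P(data | r = 4) = (4/9)(4/9)(5/9) = 0.10974; P(data | r = 5) = (5/9)(5/9)(4/9) = 0.13717; P(data | r = 6) = (6/9)(6/9)(3/9) = 0.14815; P(data | r = 8) = (8/9)(8/9)(1/9) = 0.087791.
Multiplying each by its prior: 1/5 · 0.038409 = 0.0076818, 1/5 · 0.10974 = 0.021948, 1/5 · 0.13717 = 0.027435, 1/5 · 0.14815 = 0.02963, 1/5 · 0.087791 = 0.017558; with total 0.10425.
Dividing through by the total gives posterior P(r = 2 | data) = 0.073684, P(r = 4 | data) = 0.21053, P(r = 5 | data) = 0.26316, P(r = 6 | data) = 0.28421, P(r = 8 | data) = 0.16842.
Averaging over the posterior, P(green next | data) = (2/9)(0.073684) + (4/9)(0.21053) + (5/9)(0.26316) + (2/3)(0.28421) + (8/9)(0.16842) = 0.59532.

0.595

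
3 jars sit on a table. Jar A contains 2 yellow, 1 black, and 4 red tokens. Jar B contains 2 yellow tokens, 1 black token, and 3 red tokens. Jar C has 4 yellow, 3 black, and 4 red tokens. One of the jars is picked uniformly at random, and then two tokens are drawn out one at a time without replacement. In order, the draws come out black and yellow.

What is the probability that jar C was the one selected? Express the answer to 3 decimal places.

0.488

Compute the likelihood of the observed sequence for each case: P(data | jar A) = (1/7)(2/6) = 0.047619; P(data | jar B) = (1/6)(2/5) = 0.066667; P(data | jar C) = (3/11)(4/10) = 0.10909.
Weighting by the prior gives 1/3 · 0.047619 = 0.015873, 1/3 · 0.066667 = 0.022222, 1/3 · 0.10909 = 0.036364; these sum to 0.074459.
By Bayes' rule, P(jar C | data) = (0.036364) / (0.074459) = 0.48837.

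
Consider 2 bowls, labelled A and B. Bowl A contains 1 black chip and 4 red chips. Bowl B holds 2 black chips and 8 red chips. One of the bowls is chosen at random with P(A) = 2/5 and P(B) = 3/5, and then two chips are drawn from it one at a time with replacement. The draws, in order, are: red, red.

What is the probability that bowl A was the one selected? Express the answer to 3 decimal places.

The likelihood of the observed sequence under each hypothesis: P(data | bowl A) = (4/5)(4/5) = 16/25; P(data | bowl B) = (8/10)(8/10) = 16/25.
The prior-weighted likelihoods are 2/5 · 16/25 = 32/125, 3/5 · 16/25 = 48/125; summing to 16/25.
So P(bowl A | data) = (32/125) / (16/25) = 2/5.

0.400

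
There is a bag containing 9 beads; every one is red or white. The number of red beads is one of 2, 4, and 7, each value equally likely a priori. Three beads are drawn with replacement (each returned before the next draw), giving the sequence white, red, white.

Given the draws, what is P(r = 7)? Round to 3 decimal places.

0.124

Compute the likelihood of the observed sequence for each case: P(data | r = 2) = (7/9)(2/9)(7/9) = 0.13443; P(data | r = 4) = (5/9)(4/9)(5/9) = 0.13717; P(data | r = 7) = (2/9)(7/9)(2/9) = 0.038409.
The prior-weighted likelihoods are 1/3 · 0.13443 = 0.04481, 1/3 · 0.13717 = 0.045725, 1/3 · 0.038409 = 0.012803; summing to 0.10334.
By Bayes' rule, P(r = 7 | data) = (0.012803) / (0.10334) = 0.12389.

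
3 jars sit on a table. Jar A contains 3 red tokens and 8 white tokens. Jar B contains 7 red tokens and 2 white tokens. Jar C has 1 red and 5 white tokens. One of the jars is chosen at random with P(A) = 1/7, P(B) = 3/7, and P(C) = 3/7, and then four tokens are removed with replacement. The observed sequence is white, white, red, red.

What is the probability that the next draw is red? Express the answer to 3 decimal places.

Under each hypothesis, the probability of the observed sequence is: P(data | jar A) = (8/11)(8/11)(3/11)(3/11) = 0.039342; P(data | jar B) = (2/9)(2/9)(7/9)(7/9) = 0.029873; P(data | jar C) = (5/6)(5/6)(1/6)(1/6) = 0.01929.
Weighting by the prior gives 1/7 · 0.039342 = 0.0056202, 3/7 · 0.029873 = 0.012803, 3/7 · 0.01929 = 0.0082672; these sum to 0.02669.
Dividing through by the total gives posterior P(jar A | data) = 0.21057, P(jar B | data) = 0.47968, P(jar C | data) = 0.30974.
So P(red next | data) = Σ P(red next | H) P(H | data) = (3/11)(0.21057) + (7/9)(0.47968) + (1/6)(0.30974) = 0.48214.

0.482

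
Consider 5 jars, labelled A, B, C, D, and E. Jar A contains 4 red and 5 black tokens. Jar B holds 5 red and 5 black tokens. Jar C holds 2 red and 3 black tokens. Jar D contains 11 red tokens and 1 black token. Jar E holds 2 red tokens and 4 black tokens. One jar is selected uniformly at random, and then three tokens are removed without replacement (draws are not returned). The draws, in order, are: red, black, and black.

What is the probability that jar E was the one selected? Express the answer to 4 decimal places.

0.2867

The likelihood of the observed sequence under each hypothesis: P(data | jar A) = (4/9)(5/8)(4/7) = 0.15873; P(data | jar B) = (5/10)(5/9)(4/8) = 0.13889; P(data | jar C) = (2/5)(3/4)(2/3) = 0.2; P(data | jar D) = (11/12)(1/11)(0/10) = 0; P(data | jar E) = (2/6)(4/5)(3/4) = 0.2.
Multiplying each by its prior: 1/5 · 0.15873 = 0.031746, 1/5 · 0.13889 = 0.027778, 1/5 · 0.2 = 0.04, 1/5 · 0 = 0, 1/5 · 0.2 = 0.04; summing to 0.13952.
Therefore the posterior P(jar E | data) = (0.04) / (0.13952) = 0.28669.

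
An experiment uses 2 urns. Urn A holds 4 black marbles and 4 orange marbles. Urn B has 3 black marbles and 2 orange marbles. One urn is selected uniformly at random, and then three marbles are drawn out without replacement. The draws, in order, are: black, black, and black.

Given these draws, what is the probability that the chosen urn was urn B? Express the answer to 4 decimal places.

0.5833

For each hypothesis, P(data | H) works out to: P(data | urn A) = (4/8)(3/7)(2/6) = 1/14; P(data | urn B) = (3/5)(2/4)(1/3) = 1/10.
Multiplying each by its prior: 1/2 · 1/14 = 1/28, 1/2 · 1/10 = 1/20; summing to 3/35.
By Bayes' rule, P(urn B | data) = (1/20) / (3/35) = 7/12.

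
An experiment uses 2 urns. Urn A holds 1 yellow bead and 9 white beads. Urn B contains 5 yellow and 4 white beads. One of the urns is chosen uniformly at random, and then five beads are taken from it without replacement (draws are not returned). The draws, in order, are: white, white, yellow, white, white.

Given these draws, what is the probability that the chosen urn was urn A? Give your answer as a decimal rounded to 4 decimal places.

For each hypothesis, P(data | H) works out to: P(data | urn A) = (9/10)(8/9)(1/8)(7/7)(6/6) = 1/10; P(data | urn B) = (4/9)(3/8)(5/7)(2/6)(1/5) = 1/126.
Weighting by the prior gives 1/2 · 1/10 = 1/20, 1/2 · 1/126 = 1/252; these sum to 17/315.
Therefore the posterior P(urn A | data) = (1/20) / (17/315) = 63/68.

0.9265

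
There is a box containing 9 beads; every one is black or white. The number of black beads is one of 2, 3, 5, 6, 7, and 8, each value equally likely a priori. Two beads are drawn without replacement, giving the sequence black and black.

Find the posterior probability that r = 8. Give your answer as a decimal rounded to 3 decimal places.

The likelihood of the observed sequence under each hypothesis: P(data | r = 2) = (2/9)(1/8) = 1/36; P(data | r = 3) = (3/9)(2/8) = 1/12; P(data | r = 5) = (5/9)(4/8) = 5/18; P(data | r = 6) = (6/9)(5/8) = 5/12; P(data | r = 7) = (7/9)(6/8) = 7/12; P(data | r = 8) = (8/9)(7/8) = 7/9.
The prior-weighted likelihoods are 1/6 · 1/36 = 1/216, 1/6 · 1/12 = 1/72, 1/6 · 5/18 = 5/108, 1/6 · 5/12 = 5/72, 1/6 · 7/12 = 7/72, 1/6 · 7/9 = 7/54; with total 13/36.
So P(r = 8 | data) = (7/54) / (13/36) = 14/39.

0.359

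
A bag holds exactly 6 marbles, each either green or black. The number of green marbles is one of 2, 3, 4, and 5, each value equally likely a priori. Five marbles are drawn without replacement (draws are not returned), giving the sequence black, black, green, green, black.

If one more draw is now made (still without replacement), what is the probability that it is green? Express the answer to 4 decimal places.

Compute the likelihood of the observed sequence for each case: P(data | r = 2) = (4/6)(3/5)(2/4)(1/3)(2/2) = 1/15; P(data | r = 3) = (3/6)(2/5)(3/4)(2/3)(1/2) = 1/20; P(data | r = 4) = (2/6)(1/5)(4/4)(3/3)(0/2) = 0; P(data | r = 5) = (1/6)(0/5) = 0.
Weighting by the prior gives 1/4 · 1/15 = 1/60, 1/4 · 1/20 = 1/80, 1/4 · 0 = 0, 1/4 · 0 = 0; with total 7/240.
Normalising, the posterior is P(r = 2 | data) = 4/7, P(r = 3 | data) = 3/7, P(r = 4 | data) = 0, P(r = 5 | data) = 0.
Averaging over the posterior, P(green next | data) = (0)(4/7) + (1)(3/7) = 3/7.

0.4286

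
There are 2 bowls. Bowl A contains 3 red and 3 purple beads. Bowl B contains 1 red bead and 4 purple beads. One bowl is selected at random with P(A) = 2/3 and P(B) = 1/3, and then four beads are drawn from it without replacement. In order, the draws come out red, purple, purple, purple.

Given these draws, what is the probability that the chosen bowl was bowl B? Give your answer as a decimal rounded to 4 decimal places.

Under each hypothesis, the probability of the observed sequence is: P(data | bowl A) = (3/6)(3/5)(2/4)(1/3) = 1/20; P(data | bowl B) = (1/5)(4/4)(3/3)(2/2) = 1/5.
Multiplying each by its prior: 2/3 · 1/20 = 1/30, 1/3 · 1/5 = 1/15; these sum to 1/10.
Therefore the posterior P(bowl B | data) = (1/15) / (1/10) = 2/3.

0.6667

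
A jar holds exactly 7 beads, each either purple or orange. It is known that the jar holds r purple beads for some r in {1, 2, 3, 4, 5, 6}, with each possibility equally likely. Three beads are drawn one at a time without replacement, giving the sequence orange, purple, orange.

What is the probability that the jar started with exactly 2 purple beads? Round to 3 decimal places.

Under each hypothesis, the probability of the observed sequence is: P(data | r = 1) = (6/7)(1/6)(5/5) = 1/7; P(data | r = 2) = (5/7)(2/6)(4/5) = 4/21; P(data | r = 3) = (4/7)(3/6)(3/5) = 6/35; P(data | r = 4) = (3/7)(4/6)(2/5) = 4/35; P(data | r = 5) = (2/7)(5/6)(1/5) = 1/21; P(data | r = 6) = (1/7)(6/6)(0/5) = 0.
Multiplying each by its prior: 1/6 · 1/7 = 1/42, 1/6 · 4/21 = 2/63, 1/6 · 6/35 = 1/35, 1/6 · 4/35 = 2/105, 1/6 · 1/21 = 1/126, 1/6 · 0 = 0; with total 1/9.
Therefore the posterior P(r = 2 | data) = (2/63) / (1/9) = 2/7.

0.286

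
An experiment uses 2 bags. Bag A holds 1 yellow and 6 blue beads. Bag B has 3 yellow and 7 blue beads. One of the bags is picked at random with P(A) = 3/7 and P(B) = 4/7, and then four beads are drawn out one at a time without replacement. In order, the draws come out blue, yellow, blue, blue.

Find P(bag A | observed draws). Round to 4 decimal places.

0.4615

The likelihood of the observed sequence under each hypothesis: P(data | bag A) = (6/7)(1/6)(5/5)(4/4) = 1/7; P(data | bag B) = (7/10)(3/9)(6/8)(5/7) = 1/8.
Multiplying each by its prior: 3/7 · 1/7 = 3/49, 4/7 · 1/8 = 1/14; with total 13/98.
By Bayes' rule, P(bag A | data) = (3/49) / (13/98) = 6/13.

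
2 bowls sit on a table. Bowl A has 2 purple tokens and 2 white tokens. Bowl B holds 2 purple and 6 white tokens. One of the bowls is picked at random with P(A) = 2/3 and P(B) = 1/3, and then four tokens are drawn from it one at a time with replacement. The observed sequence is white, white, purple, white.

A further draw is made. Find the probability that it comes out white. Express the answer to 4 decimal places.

0.6144

Compute the likelihood of the observed sequence for each case: P(data | bowl A) = (2/4)(2/4)(2/4)(2/4) = 1/16; P(data | bowl B) = (6/8)(6/8)(2/8)(6/8) = 27/256.
The prior-weighted likelihoods are 2/3 · 1/16 = 1/24, 1/3 · 27/256 = 9/256; summing to 59/768.
Normalising, the posterior is P(bowl A | data) = 32/59, P(bowl B | data) = 27/59.
The predictive probability is P(white next | data) = (1/2)(32/59) + (3/4)(27/59) = 145/236.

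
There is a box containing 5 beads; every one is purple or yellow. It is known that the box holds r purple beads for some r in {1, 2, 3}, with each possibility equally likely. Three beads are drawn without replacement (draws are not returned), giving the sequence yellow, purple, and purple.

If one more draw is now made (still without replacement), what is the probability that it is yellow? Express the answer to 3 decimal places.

0.667

For each hypothesis, P(data | H) works out to: P(data | r = 1) = (4/5)(1/4)(0/3) = 0; P(data | r = 2) = (3/5)(2/4)(1/3) = 1/10; P(data | r = 3) = (2/5)(3/4)(2/3) = 1/5.
Weighting by the prior gives 1/3 · 0 = 0, 1/3 · 1/10 = 1/30, 1/3 · 1/5 = 1/15; summing to 1/10.
Normalising, the posterior is P(r = 1 | data) = 0, P(r = 2 | data) = 1/3, P(r = 3 | data) = 2/3.
So P(yellow next | data) = Σ P(yellow next | H) P(H | data) = (1)(1/3) + (1/2)(2/3) = 2/3.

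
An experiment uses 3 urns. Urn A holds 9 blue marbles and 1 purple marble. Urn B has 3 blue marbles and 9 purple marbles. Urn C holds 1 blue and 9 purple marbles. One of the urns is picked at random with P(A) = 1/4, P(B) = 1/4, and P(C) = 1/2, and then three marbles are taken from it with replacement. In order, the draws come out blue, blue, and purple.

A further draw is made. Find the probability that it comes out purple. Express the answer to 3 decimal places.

0.408

For each hypothesis, P(data | H) works out to: P(data | urn A) = (9/10)(9/10)(1/10) = 0.081; P(data | urn B) = (3/12)(3/12)(9/12) = 0.046875; P(data | urn C) = (1/10)(1/10)(9/10) = 0.009.
The prior-weighted likelihoods are 1/4 · 0.081 = 0.02025, 1/4 · 0.046875 = 0.011719, 1/2 · 0.009 = 0.0045; these sum to 0.036469.
Normalising, the posterior is P(urn A | data) = 0.55527, P(urn B | data) = 0.32134, P(urn C | data) = 0.12339.
Averaging over the posterior, P(purple next | data) = (1/10)(0.55527) + (3/4)(0.32134) + (9/10)(0.12339) = 0.40758.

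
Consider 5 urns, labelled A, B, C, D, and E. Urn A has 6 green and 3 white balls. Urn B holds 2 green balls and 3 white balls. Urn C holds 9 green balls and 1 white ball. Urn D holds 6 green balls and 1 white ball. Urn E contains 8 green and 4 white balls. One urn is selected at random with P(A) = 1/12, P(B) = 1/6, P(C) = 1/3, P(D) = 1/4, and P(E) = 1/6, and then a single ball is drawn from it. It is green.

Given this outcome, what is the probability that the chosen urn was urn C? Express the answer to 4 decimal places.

0.4013

Under each hypothesis, the probability of this draw is: P(data | urn A) = (6/9) = 2/3; P(data | urn B) = (2/5) = 2/5; P(data | urn C) = (9/10) = 9/10; P(data | urn D) = (6/7) = 6/7; P(data | urn E) = (8/12) = 2/3.
Multiplying each by its prior: 1/12 · 2/3 = 1/18, 1/6 · 2/5 = 1/15, 1/3 · 9/10 = 3/10, 1/4 · 6/7 = 3/14, 1/6 · 2/3 = 1/9; summing to 157/210.
Therefore the posterior P(urn C | data) = (3/10) / (157/210) = 63/157.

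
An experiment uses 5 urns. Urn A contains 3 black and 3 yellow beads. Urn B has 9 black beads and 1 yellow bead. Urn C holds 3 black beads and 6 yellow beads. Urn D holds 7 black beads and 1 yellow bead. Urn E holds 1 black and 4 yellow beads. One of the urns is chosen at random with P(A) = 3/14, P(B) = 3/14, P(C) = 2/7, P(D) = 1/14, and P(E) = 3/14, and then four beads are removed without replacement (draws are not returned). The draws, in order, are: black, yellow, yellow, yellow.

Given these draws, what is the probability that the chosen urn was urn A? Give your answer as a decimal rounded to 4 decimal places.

For each hypothesis, P(data | H) works out to: P(data | urn A) = (3/6)(3/5)(2/4)(1/3) = 0.05; P(data | urn B) = (9/10)(1/9)(0/8) = 0; P(data | urn C) = (3/9)(6/8)(5/7)(4/6) = 0.11905; P(data | urn D) = (7/8)(1/7)(0/6) = 0; P(data | urn E) = (1/5)(4/4)(3/3)(2/2) = 0.2.
Multiplying each by its prior: 3/14 · 0.05 = 0.010714, 3/14 · 0 = 0, 2/7 · 0.11905 = 0.034014, 1/14 · 0 = 0, 3/14 · 0.2 = 0.042857; these sum to 0.087585.
So P(urn A | data) = (0.010714) / (0.087585) = 0.12233.

0.1223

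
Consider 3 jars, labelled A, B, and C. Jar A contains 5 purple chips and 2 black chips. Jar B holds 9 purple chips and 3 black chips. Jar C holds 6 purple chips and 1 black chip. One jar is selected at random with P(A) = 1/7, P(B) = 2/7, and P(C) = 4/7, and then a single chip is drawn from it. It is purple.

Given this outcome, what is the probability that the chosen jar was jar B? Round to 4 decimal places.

0.2658

Under each hypothesis, the probability of this draw is: P(data | jar A) = (5/7) = 5/7; P(data | jar B) = (9/12) = 3/4; P(data | jar C) = (6/7) = 6/7.
Multiplying each by its prior: 1/7 · 5/7 = 5/49, 2/7 · 3/4 = 3/14, 4/7 · 6/7 = 24/49; with total 79/98.
By Bayes' rule, P(jar B | data) = (3/14) / (79/98) = 21/79.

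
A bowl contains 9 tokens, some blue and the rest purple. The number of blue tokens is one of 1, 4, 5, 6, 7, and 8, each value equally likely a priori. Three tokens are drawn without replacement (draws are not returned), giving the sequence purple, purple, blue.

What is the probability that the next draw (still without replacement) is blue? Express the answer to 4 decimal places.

0.5041

Compute the likelihood of the observed sequence for each case: P(data | r = 1) = (8/9)(7/8)(1/7) = 1/9; P(data | r = 4) = (5/9)(4/8)(4/7) = 10/63; P(data | r = 5) = (4/9)(3/8)(5/7) = 5/42; P(data | r = 6) = (3/9)(2/8)(6/7) = 1/14; P(data | r = 7) = (2/9)(1/8)(7/7) = 1/36; P(data | r = 8) = (1/9)(0/8) = 0.
Multiplying each by its prior: 1/6 · 1/9 = 1/54, 1/6 · 10/63 = 5/189, 1/6 · 5/42 = 5/252, 1/6 · 1/14 = 1/84, 1/6 · 1/36 = 1/216, 1/6 · 0 = 0; these sum to 41/504.
The posterior is then P(r = 1 | data) = 28/123, P(r = 4 | data) = 40/123, P(r = 5 | data) = 10/41, P(r = 6 | data) = 6/41, P(r = 7 | data) = 7/123, P(r = 8 | data) = 0.
So P(blue next | data) = Σ P(blue next | H) P(H | data) = (0)(28/123) + (1/2)(40/123) + (2/3)(10/41) + (5/6)(6/41) + (1)(7/123) = 62/123.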